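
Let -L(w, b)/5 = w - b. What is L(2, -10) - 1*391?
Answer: -451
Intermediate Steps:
L(w, b) = -5*w + 5*b (L(w, b) = -5*(w - b) = -5*w + 5*b)
L(2, -10) - 1*391 = (-5*2 + 5*(-10)) - 1*391 = (-10 - 50) - 391 = -60 - 391 = -451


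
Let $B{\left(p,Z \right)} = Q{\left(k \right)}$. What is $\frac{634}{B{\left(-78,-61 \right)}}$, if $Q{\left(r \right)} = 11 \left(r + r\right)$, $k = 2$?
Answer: $\frac{317}{22} \approx 14.409$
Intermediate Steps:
$Q{\left(r \right)} = 22 r$ ($Q{\left(r \right)} = 11 \cdot 2 r = 22 r$)
$B{\left(p,Z \right)} = 44$ ($B{\left(p,Z \right)} = 22 \cdot 2 = 44$)
$\frac{634}{B{\left(-78,-61 \right)}} = \frac{634}{44} = 634 \cdot \frac{1}{44} = \frac{317}{22}$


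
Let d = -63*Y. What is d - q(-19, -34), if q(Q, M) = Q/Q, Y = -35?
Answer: 2204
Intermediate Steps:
q(Q, M) = 1
d = 2205 (d = -63*(-35) = 2205)
d - q(-19, -34) = 2205 - 1*1 = 2205 - 1 = 2204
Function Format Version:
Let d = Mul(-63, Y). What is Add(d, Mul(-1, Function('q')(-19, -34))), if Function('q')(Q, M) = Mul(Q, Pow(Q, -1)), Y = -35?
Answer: 2204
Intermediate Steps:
Function('q')(Q, M) = 1
d = 2205 (d = Mul(-63, -35) = 2205)
Add(d, Mul(-1, Function('q')(-19, -34))) = Add(2205, Mul(-1, 1)) = Add(2205, -1) = 2204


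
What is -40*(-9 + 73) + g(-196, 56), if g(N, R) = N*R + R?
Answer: -13480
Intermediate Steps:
g(N, R) = R + N*R
-40*(-9 + 73) + g(-196, 56) = -40*(-9 + 73) + 56*(1 - 196) = -40*64 + 56*(-195) = -2560 - 10920 = -13480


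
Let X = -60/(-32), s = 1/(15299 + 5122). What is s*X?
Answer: 5/54456 ≈ 9.1817e-5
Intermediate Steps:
s = 1/20421 ≈ 4.8969e-5
X = 15/8 (X = -60*(-1/32) = 15/8 ≈ 1.8750)
s*X = (1/20421)*(15/8) = 5/54456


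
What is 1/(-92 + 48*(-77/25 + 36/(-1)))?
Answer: -25/49196 ≈ -0.00050817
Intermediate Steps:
1/(-92 + 48*(-77/25 + 36/(-1))) = 1/(-92 + 48*(-77*1/25 + 36*(-1))) = 1/(-92 + 48*(-77/25 - 36)) = 1/(-92 + 48*(-977/25)) = 1/(-92 - 46896/25) = 1/(-49196/25) = -25/49196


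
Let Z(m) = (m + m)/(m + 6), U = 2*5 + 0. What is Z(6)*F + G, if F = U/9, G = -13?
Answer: -107/9 ≈ -11.889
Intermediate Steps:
U = 10 (U = 10 + 0 = 10)
Z(m) = 2*m/(6 + m) (Z(m) = (2*m)/(6 + m) = 2*m/(6 + m))
F = 10/9 ≈ 1.1111
Z(6)*F + G = (2*6/(6 + 6))*(10/9) - 13 = (2*6/12)*(10/9) - 13 = (2*6*(1/12))*(10/9) - 13 = 1*(10/9) - 13 = 10/9 - 13 = -107/9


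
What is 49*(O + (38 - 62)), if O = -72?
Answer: -4704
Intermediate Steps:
49*(O + (38 - 62)) = 49*(-72 + (38 - 62)) = 49*(-72 - 24) = 49*(-96) = -4704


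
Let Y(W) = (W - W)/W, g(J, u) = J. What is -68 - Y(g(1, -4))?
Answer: -68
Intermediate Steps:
Y(W) = 0 (Y(W) = 0/W = 0)
-68 - Y(g(1, -4)) = -68 - 1*0 = -68 + 0 = -68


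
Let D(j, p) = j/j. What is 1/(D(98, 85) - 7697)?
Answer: -1/7696 ≈ -0.00012994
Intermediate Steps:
D(j, p) = 1
1/(D(98, 85) - 7697) = 1/(1 - 7697) = 1/(-7696) = -1/7696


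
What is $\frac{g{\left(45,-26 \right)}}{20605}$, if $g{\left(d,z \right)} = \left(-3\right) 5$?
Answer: $- \frac{3}{4121} \approx -0.00072798$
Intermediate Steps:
$g{\left(d,z \right)} = -15$
$\frac{g{\left(45,-26 \right)}}{20605} = - \frac{15}{20605} = \left(-15\right) \frac{1}{20605} = - \frac{3}{4121}$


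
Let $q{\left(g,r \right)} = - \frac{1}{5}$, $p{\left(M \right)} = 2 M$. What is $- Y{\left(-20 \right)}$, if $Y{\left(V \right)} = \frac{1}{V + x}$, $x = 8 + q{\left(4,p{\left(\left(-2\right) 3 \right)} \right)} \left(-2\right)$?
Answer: $\frac{5}{58} \approx 0.086207$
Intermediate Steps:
$q{\left(g,r \right)} = - \frac{1}{5}$ ($q{\left(g,r \right)} = \left(-1\right) \frac{1}{5} = - \frac{1}{5}$)
$x = \frac{42}{5}$ ($x = 8 - - \frac{2}{5} = 8 + \frac{2}{5} = \frac{42}{5} \approx 8.4$)
$Y{\left(V \right)} = \frac{1}{\frac{42}{5} + V}$ ($Y{\left(V \right)} = \frac{1}{V + \frac{42}{5}} = \frac{1}{\frac{42}{5} + V}$)
$- Y{\left(-20 \right)} = - \frac{5}{42 + 5 \left(-20\right)} = - \frac{5}{42 - 100} = - \frac{5}{-58} = - \frac{5 \left(-1\right)}{58} = \left(-1\right) \left(- \frac{5}{58}\right) = \frac{5}{58}$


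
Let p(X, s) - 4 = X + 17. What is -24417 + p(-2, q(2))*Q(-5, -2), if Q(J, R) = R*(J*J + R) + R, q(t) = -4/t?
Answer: -25329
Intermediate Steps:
p(X, s) = 21 + X (p(X, s) = 4 + (X + 17) = 4 + (17 + X) = 21 + X)
Q(J, R) = R + R*(R + J²) (Q(J, R) = R*(J² + R) + R = R*(R + J²) + R = R + R*(R + J²))
-24417 + p(-2, q(2))*Q(-5, -2) = -24417 + (21 - 2)*(-2*(1 - 2 + (-5)²)) = -24417 + 19*(-2*(1 - 2 + 25)) = -24417 + 19*(-2*24) = -24417 + 19*(-48) = -24417 - 912 = -25329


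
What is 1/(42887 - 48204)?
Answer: -1/5317 ≈ -0.00018808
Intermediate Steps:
1/(42887 - 48204) = 1/(-5317) = -1/5317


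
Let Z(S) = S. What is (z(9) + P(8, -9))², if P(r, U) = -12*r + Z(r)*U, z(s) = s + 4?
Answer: 24025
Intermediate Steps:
z(s) = 4 + s
P(r, U) = -12*r + U*r (P(r, U) = -12*r + r*U = -12*r + U*r)
(z(9) + P(8, -9))² = ((4 + 9) + 8*(-12 - 9))² = (13 + 8*(-21))² = (13 - 168)² = (-155)² = 24025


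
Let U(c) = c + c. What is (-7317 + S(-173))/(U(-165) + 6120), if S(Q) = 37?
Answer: -728/579 ≈ -1.2573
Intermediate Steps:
U(c) = 2*c
(-7317 + S(-173))/(U(-165) + 6120) = (-7317 + 37)/(2*(-165) + 6120) = -7280/(-330 + 6120) = -7280/5790 = -7280*1/5790 = -728/579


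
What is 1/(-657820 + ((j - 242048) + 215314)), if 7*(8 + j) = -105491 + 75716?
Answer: -7/4821709 ≈ -1.4518e-6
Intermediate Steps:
j = -29831/7 (j = -8 + (-105491 + 75716)/7 = -8 + (⅐)*(-29775) = -8 - 29775/7 = -29831/7 ≈ -4261.6)
1/(-657820 + ((j - 242048) + 215314)) = 1/(-657820 + ((-29831/7 - 242048) + 215314)) = 1/(-657820 + (-1724167/7 + 215314)) = 1/(-657820 - 216969/7) = 1/(-4821709/7) = -7/4821709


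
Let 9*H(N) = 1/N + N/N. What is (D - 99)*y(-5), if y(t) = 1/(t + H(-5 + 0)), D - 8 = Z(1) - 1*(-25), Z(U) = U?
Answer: 225/17 ≈ 13.235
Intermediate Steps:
H(N) = 1/9 + 1/(9*N) (H(N) = (1/N + N/N)/9 = (1/N + 1)/9 = (1 + 1/N)/9 = 1/9 + 1/(9*N))
D = 34 (D = 8 + (1 - 1*(-25)) = 8 + (1 + 25) = 8 + 26 = 34)
y(t) = 1/(4/45 + t) (y(t) = 1/(t + (1 + (-5 + 0))/(9*(-5 + 0))) = 1/(t + (1/9)*(1 - 5)/(-5)) = 1/(t + (1/9)*(-1/5)*(-4)) = 1/(t + 4/45) = 1/(4/45 + t))
(D - 99)*y(-5) = (34 - 99)*(45/(4 + 45*(-5))) = -2925/(4 - 225) = -2925/(-221) = -2925*(-1)/221 = -65*(-45/221) = 225/17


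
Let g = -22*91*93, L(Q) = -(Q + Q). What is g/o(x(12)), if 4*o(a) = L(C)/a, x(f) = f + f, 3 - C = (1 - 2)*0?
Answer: 2978976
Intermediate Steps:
C = 3 (C = 3 - (1 - 2)*0 = 3 - (-1)*0 = 3 - 1*0 = 3 + 0 = 3)
L(Q) = -2*Q
x(f) = 2*f
o(a) = -3/(2*a) (o(a) = ((-2*3)/a)/4 = (-6/a)/4 = -3/(2*a))
g = -186186 (g = -2002*93 = -186186)
g/o(x(12)) = -186186/((-3/(2*(2*12)))) = -186186/((-3/2/24)) = -186186/((-3/2*1/24)) = -186186/(-1/16) = -186186*(-16) = 2978976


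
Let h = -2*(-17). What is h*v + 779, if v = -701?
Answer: -23055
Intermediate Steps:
h = 34
h*v + 779 = 34*(-701) + 779 = -23834 + 779 = -23055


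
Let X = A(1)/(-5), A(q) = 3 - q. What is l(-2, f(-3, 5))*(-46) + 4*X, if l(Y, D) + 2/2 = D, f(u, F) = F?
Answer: -928/5 ≈ -185.60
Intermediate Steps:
l(Y, D) = -1 + D
X = -2/5 (X = (3 - 1*1)/(-5) = (3 - 1)*(-1/5) = 2*(-1/5) = -2/5 ≈ -0.40000)
l(-2, f(-3, 5))*(-46) + 4*X = (-1 + 5)*(-46) + 4*(-2/5) = 4*(-46) - 8/5 = -184 - 8/5 = -928/5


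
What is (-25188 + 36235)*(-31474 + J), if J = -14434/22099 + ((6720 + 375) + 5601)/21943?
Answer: -24086178932427296/69274051 ≈ -3.4769e+8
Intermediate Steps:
J = -5165194/69274051 (J = -14434*1/22099 + (7095 + 5601)*(1/21943) = -2062/3157 + 12696*(1/21943) = -2062/3157 + 12696/21943 = -5165194/69274051 ≈ -0.074562)
(-25188 + 36235)*(-31474 + J) = (-25188 + 36235)*(-31474 - 5165194/69274051) = 11047*(-2180336646368/69274051) = -24086178932427296/69274051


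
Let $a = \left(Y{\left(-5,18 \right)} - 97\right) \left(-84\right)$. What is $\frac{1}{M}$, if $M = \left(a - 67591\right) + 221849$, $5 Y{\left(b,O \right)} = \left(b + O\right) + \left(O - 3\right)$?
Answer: $\frac{5}{809678} \approx 6.1753 \cdot 10^{-6}$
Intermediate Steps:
$Y{\left(b,O \right)} = - \frac{3}{5} + \frac{b}{5} + \frac{2 O}{5}$ ($Y{\left(b,O \right)} = \frac{\left(b + O\right) + \left(O - 3\right)}{5} = \frac{\left(O + b\right) + \left(-3 + O\right)}{5} = \frac{-3 + b + 2 O}{5} = - \frac{3}{5} + \frac{b}{5} + \frac{2 O}{5}$)
$a = \frac{38388}{5}$ ($a = \left(\left(- \frac{3}{5} + \frac{1}{5} \left(-5\right) + \frac{2}{5} \cdot 18\right) - 97\right) \left(-84\right) = \left(\left(- \frac{3}{5} - 1 + \frac{36}{5}\right) - 97\right) \left(-84\right) = \left(\frac{28}{5} - 97\right) \left(-84\right) = \left(- \frac{457}{5}\right) \left(-84\right) = \frac{38388}{5} \approx 7677.6$)
$M = \frac{809678}{5}$ ($M = \left(\frac{38388}{5} - 67591\right) + 221849 = - \frac{299567}{5} + 221849 = \frac{809678}{5} \approx 1.6194 \cdot 10^{5}$)
$\frac{1}{M} = \frac{1}{\frac{809678}{5}} = \frac{5}{809678}$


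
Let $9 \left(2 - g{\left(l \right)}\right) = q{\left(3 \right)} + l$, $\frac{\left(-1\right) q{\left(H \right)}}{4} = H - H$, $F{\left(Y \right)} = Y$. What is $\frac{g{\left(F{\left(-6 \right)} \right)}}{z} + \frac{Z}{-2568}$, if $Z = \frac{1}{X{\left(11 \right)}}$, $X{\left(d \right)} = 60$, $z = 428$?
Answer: $\frac{959}{154080} \approx 0.006224$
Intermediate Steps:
$Z = \frac{1}{60} \approx 0.016667$
$q{\left(H \right)} = 0$ ($q{\left(H \right)} = - 4 \left(H - H\right) = \left(-4\right) 0 = 0$)
$g{\left(l \right)} = 2 - \frac{l}{9}$ ($g{\left(l \right)} = 2 - \frac{0 + l}{9} = 2 - \frac{l}{9}$)
$\frac{g{\left(F{\left(-6 \right)} \right)}}{z} + \frac{Z}{-2568} = \frac{2 - - \frac{2}{3}}{428} + \frac{1}{60 \left(-2568\right)} = \left(2 + \frac{2}{3}\right) \frac{1}{428} + \frac{1}{60} \left(- \frac{1}{2568}\right) = \frac{8}{3} \cdot \frac{1}{428} - \frac{1}{154080} = \frac{2}{321} - \frac{1}{154080} = \frac{959}{154080}$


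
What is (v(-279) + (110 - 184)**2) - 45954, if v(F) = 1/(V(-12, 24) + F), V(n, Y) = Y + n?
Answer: -10807627/267 ≈ -40478.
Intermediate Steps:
v(F) = 1/(12 + F) (v(F) = 1/((24 - 12) + F) = 1/(12 + F))
(v(-279) + (110 - 184)**2) - 45954 = (1/(12 - 279) + (110 - 184)**2) - 45954 = (1/(-267) + (-74)**2) - 45954 = (-1/267 + 5476) - 45954 = 1462091/267 - 45954 = -10807627/267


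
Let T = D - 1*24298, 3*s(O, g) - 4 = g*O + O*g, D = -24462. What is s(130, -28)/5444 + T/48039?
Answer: -95490007/65381079 ≈ -1.4605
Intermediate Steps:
s(O, g) = 4/3 + 2*O*g/3 (s(O, g) = 4/3 + (g*O + O*g)/3 = 4/3 + (O*g + O*g)/3 = 4/3 + (2*O*g)/3 = 4/3 + 2*O*g/3)
T = -48760 (T = -24462 - 1*24298 = -24462 - 24298 = -48760)
s(130, -28)/5444 + T/48039 = (4/3 + (⅔)*130*(-28))/5444 - 48760/48039 = (4/3 - 7280/3)*(1/5444) - 48760*1/48039 = -7276/3*1/5444 - 48760/48039 = -1819/4083 - 48760/48039 = -95490007/65381079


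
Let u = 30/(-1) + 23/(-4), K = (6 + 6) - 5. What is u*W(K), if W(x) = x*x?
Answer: -7007/4 ≈ -1751.8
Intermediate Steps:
K = 7 (K = 12 - 5 = 7)
W(x) = x**2
u = -143/4 (u = 30*(-1) + 23*(-1/4) = -30 - 23/4 = -143/4 ≈ -35.750)
u*W(K) = -143/4*7**2 = -143/4*49 = -7007/4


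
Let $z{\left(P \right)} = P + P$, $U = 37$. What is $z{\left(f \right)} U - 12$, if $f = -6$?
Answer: $-456$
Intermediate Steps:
$z{\left(P \right)} = 2 P$
$z{\left(f \right)} U - 12 = 2 \left(-6\right) 37 - 12 = \left(-12\right) 37 - 12 = -444 - 12 = -456$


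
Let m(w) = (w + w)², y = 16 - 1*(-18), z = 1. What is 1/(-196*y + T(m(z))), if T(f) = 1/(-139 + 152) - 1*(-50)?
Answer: -13/85981 ≈ -0.00015120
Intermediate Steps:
y = 34 (y = 16 + 18 = 34)
m(w) = 4*w² (m(w) = (2*w)² = 4*w²)
T(f) = 651/13 (T(f) = 1/13 + 50 = 651/13)
1/(-196*y + T(m(z))) = 1/(-196*34 + 651/13) = 1/(-6664 + 651/13) = 1/(-85981/13) = -13/85981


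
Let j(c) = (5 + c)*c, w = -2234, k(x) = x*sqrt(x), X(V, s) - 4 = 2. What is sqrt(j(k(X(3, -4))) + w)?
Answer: sqrt(-2018 + 30*sqrt(6)) ≈ 44.097*I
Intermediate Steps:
X(V, s) = 6 (X(V, s) = 4 + 2 = 6)
k(x) = x**(3/2)
j(c) = c*(5 + c)
sqrt(j(k(X(3, -4))) + w) = sqrt(6**(3/2)*(5 + 6**(3/2)) - 2234) = sqrt((6*sqrt(6))*(5 + 6*sqrt(6)) - 2234) = sqrt(6*sqrt(6)*(5 + 6*sqrt(6)) - 2234) = sqrt(-2234 + 6*sqrt(6)*(5 + 6*sqrt(6)))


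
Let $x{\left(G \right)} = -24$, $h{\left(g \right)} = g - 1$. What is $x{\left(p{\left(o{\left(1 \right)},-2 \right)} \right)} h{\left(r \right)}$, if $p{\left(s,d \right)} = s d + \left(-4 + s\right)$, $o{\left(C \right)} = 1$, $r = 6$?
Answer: $-120$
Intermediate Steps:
$h{\left(g \right)} = -1 + g$ ($h{\left(g \right)} = g - 1 = -1 + g$)
$p{\left(s,d \right)} = -4 + s + d s$ ($p{\left(s,d \right)} = d s + \left(-4 + s\right) = -4 + s + d s$)
$x{\left(p{\left(o{\left(1 \right)},-2 \right)} \right)} h{\left(r \right)} = - 24 \left(-1 + 6\right) = \left(-24\right) 5 = -120$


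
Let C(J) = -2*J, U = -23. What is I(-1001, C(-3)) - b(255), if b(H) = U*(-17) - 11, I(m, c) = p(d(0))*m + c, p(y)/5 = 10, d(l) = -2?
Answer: -50424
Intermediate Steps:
p(y) = 50 (p(y) = 5*10 = 50)
I(m, c) = c + 50*m (I(m, c) = 50*m + c = c + 50*m)
b(H) = 380 (b(H) = -23*(-17) - 11 = 391 - 11 = 380)
I(-1001, C(-3)) - b(255) = (-2*(-3) + 50*(-1001)) - 1*380 = (6 - 50050) - 380 = -50044 - 380 = -50424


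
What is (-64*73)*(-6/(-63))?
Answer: -9344/21 ≈ -444.95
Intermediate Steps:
(-64*73)*(-6/(-63)) = -(-28032)*(-1)/63 = -4672*2/21 = -9344/21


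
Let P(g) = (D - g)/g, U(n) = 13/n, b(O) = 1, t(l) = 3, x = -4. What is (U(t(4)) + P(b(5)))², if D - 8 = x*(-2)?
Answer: 3364/9 ≈ 373.78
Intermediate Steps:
D = 16 (D = 8 - 4*(-2) = 8 + 8 = 16)
P(g) = (16 - g)/g
(U(t(4)) + P(b(5)))² = (13/3 + (16 - 1*1)/1)² = (13*(⅓) + 1*(16 - 1))² = (13/3 + 1*15)² = (13/3 + 15)² = (58/3)² = 3364/9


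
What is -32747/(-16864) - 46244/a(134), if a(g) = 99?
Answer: -70601533/151776 ≈ -465.17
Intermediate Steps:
-32747/(-16864) - 46244/a(134) = -32747/(-16864) - 46244/99 = -32747*(-1/16864) - 46244*1/99 = 32747/16864 - 4204/9 = -70601533/151776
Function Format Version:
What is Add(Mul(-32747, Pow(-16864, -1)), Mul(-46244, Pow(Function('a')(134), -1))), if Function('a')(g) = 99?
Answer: Rational(-70601533, 151776) ≈ -465.17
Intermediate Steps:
Add(Mul(-32747, Pow(-16864, -1)), Mul(-46244, Pow(Function('a')(134), -1))) = Add(Mul(-32747, Pow(-16864, -1)), Mul(-46244, Pow(99, -1))) = Add(Mul(-32747, Rational(-1, 16864)), Mul(-46244, Rational(1, 99))) = Add(Rational(32747, 16864), Rational(-4204, 9)) = Rational(-70601533, 151776)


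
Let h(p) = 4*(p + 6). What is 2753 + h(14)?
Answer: 2833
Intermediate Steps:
h(p) = 24 + 4*p (h(p) = 4*(6 + p) = 24 + 4*p)
2753 + h(14) = 2753 + (24 + 4*14) = 2753 + (24 + 56) = 2753 + 80 = 2833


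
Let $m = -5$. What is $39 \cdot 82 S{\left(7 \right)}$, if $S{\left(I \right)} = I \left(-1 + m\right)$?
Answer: $-134316$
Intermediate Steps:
$S{\left(I \right)} = - 6 I$ ($S{\left(I \right)} = I \left(-1 - 5\right) = I \left(-6\right) = - 6 I$)
$39 \cdot 82 S{\left(7 \right)} = 39 \cdot 82 \left(\left(-6\right) 7\right) = 3198 \left(-42\right) = -134316$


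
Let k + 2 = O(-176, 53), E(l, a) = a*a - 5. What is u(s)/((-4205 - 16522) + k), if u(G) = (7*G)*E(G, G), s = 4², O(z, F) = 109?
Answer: -7028/5155 ≈ -1.3633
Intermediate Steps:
E(l, a) = -5 + a² (E(l, a) = a² - 5 = -5 + a²)
k = 107 (k = -2 + 109 = 107)
s = 16
u(G) = 7*G*(-5 + G²) (u(G) = (7*G)*(-5 + G²) = 7*G*(-5 + G²))
u(s)/((-4205 - 16522) + k) = (7*16*(-5 + 16²))/((-4205 - 16522) + 107) = (7*16*(-5 + 256))/(-20727 + 107) = (7*16*251)/(-20620) = 28112*(-1/20620) = -7028/5155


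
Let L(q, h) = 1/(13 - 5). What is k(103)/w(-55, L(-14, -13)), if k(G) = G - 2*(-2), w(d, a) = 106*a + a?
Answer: 8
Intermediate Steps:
L(q, h) = 1/8
w(d, a) = 107*a
k(G) = 4 + G (k(G) = G + 4 = 4 + G)
k(103)/w(-55, L(-14, -13)) = (4 + 103)/((107*(1/8))) = 107/(107/8) = 107*(8/107) = 8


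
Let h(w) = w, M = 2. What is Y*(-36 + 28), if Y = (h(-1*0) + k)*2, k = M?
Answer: -32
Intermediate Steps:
k = 2
Y = 4 (Y = (-1*0 + 2)*2 = (0 + 2)*2 = 2*2 = 4)
Y*(-36 + 28) = 4*(-36 + 28) = 4*(-8) = -32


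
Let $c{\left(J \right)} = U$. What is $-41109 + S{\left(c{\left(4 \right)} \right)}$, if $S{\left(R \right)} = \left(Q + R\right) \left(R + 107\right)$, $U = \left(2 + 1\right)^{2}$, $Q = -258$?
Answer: $-69993$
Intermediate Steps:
$U = 9$ ($U = 3^{2} = 9$)
$c{\left(J \right)} = 9$
$S{\left(R \right)} = \left(-258 + R\right) \left(107 + R\right)$ ($S{\left(R \right)} = \left(-258 + R\right) \left(R + 107\right) = \left(-258 + R\right) \left(107 + R\right)$)
$-41109 + S{\left(c{\left(4 \right)} \right)} = -41109 - \left(28965 - 81\right) = -41109 - 28884 = -69993$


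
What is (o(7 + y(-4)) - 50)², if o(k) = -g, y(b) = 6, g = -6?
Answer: 1936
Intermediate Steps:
o(k) = 6 (o(k) = -1*(-6) = 6)
(o(7 + y(-4)) - 50)² = (6 - 50)² = (-44)² = 1936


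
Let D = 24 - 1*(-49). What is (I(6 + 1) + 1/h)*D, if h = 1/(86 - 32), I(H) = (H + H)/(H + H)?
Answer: 4015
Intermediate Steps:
I(H) = 1 (I(H) = (2*H)/((2*H)) = (2*H)*(1/(2*H)) = 1)
D = 73 (D = 24 + 49 = 73)
h = 1/54 ≈ 0.018519
(I(6 + 1) + 1/h)*D = (1 + 1/(1/54))*73 = (1 + 54)*73 = 55*73 = 4015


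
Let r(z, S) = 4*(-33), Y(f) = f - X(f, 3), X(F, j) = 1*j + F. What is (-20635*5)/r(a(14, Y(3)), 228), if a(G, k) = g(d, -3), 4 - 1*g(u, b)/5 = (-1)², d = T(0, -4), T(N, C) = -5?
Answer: 103175/132 ≈ 781.63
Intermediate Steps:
X(F, j) = F + j (X(F, j) = j + F = F + j)
d = -5
Y(f) = -3 (Y(f) = f - (f + 3) = f - (3 + f) = f + (-3 - f) = -3)
g(u, b) = 15 (g(u, b) = 20 - 5*(-1)² = 20 - 5*1 = 20 - 5 = 15)
a(G, k) = 15
r(z, S) = -132
(-20635*5)/r(a(14, Y(3)), 228) = -20635*5/(-132) = -103175*(-1/132) = 103175/132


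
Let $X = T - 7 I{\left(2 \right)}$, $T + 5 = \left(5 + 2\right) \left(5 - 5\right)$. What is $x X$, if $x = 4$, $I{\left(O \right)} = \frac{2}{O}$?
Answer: $-48$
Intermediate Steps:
$T = -5$ ($T = -5 + \left(5 + 2\right) \left(5 - 5\right) = -5 + 7 \cdot 0 = -5 + 0 = -5$)
$X = -12$ ($X = -5 - 7 \cdot \frac{2}{2} = -5 - 7 \cdot 2 \cdot \frac{1}{2} = -5 - 7 = -12$)
$x X = 4 \left(-12\right) = -48$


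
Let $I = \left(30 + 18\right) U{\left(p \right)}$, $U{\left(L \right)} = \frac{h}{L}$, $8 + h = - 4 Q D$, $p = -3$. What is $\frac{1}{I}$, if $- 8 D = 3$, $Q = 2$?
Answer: $\frac{1}{80} \approx 0.0125$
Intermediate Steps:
$D = - \frac{3}{8}$ ($D = \left(- \frac{1}{8}\right) 3 = - \frac{3}{8} \approx -0.375$)
$h = -5$ ($h = -8 + \left(-4\right) 2 \left(- \frac{3}{8}\right) = -8 - -3 = -8 + 3 = -5$)
$U{\left(L \right)} = - \frac{5}{L}$
$I = 80$ ($I = \left(30 + 18\right) \left(- \frac{5}{-3}\right) = 48 \left(\left(-5\right) \left(- \frac{1}{3}\right)\right) = 48 \cdot \frac{5}{3} = 80$)
$\frac{1}{I} = \frac{1}{80}$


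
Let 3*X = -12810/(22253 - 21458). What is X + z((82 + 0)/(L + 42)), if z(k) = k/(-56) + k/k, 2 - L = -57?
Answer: -1971979/449652 ≈ -4.3856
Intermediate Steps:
L = 59 (L = 2 - 1*(-57) = 2 + 57 = 59)
z(k) = 1 - k/56 (z(k) = k*(-1/56) + 1 = -k/56 + 1 = 1 - k/56)
X = -854/159 (X = (-12810/(22253 - 21458))/3 = (-12810/795)/3 = (-12810*1/795)/3 = (1/3)*(-854/53) = -854/159 ≈ -5.3711)
X + z((82 + 0)/(L + 42)) = -854/159 + (1 - (82 + 0)/(56*(59 + 42))) = -854/159 + (1 - 41/(28*101)) = -854/159 + (1 - 1/56*82/101) = -854/159 + (1 - 41/2828) = -854/159 + 2787/2828 = -1971979/449652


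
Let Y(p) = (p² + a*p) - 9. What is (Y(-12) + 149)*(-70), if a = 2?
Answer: -18200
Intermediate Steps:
Y(p) = -9 + p² + 2*p (Y(p) = (p² + 2*p) - 9 = -9 + p² + 2*p)
(Y(-12) + 149)*(-70) = ((-9 + (-12)² + 2*(-12)) + 149)*(-70) = ((-9 + 144 - 24) + 149)*(-70) = (111 + 149)*(-70) = 260*(-70) = -18200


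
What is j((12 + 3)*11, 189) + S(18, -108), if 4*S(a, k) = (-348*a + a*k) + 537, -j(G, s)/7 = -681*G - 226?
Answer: 3144877/4 ≈ 7.8622e+5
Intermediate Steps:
j(G, s) = 1582 + 4767*G (j(G, s) = -7*(-681*G - 226) = -7*(-226 - 681*G) = 1582 + 4767*G)
S(a, k) = 537/4 - 87*a + a*k/4 (S(a, k) = ((-348*a + a*k) + 537)/4 = (537 - 348*a + a*k)/4 = 537/4 - 87*a + a*k/4)
j((12 + 3)*11, 189) + S(18, -108) = (1582 + 4767*((12 + 3)*11)) + (537/4 - 87*18 + (1/4)*18*(-108)) = (1582 + 4767*(15*11)) + (537/4 - 1566 - 486) = (1582 + 4767*165) - 7671/4 = (1582 + 786555) - 7671/4 = 788137 - 7671/4 = 3144877/4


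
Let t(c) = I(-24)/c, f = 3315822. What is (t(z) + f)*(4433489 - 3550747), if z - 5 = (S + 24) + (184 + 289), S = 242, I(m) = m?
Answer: 90737474778902/31 ≈ 2.9270e+12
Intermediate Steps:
z = 744 (z = 5 + ((242 + 24) + (184 + 289)) = 5 + (266 + 473) = 5 + 739 = 744)
t(c) = -24/c
(t(z) + f)*(4433489 - 3550747) = (-24/744 + 3315822)*(4433489 - 3550747) = (-24*1/744 + 3315822)*882742 = (-1/31 + 3315822)*882742 = (102790481/31)*882742 = 90737474778902/31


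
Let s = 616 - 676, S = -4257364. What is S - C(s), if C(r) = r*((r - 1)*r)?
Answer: -4037764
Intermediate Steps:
s = -60
C(r) = r²*(-1 + r) (C(r) = r*((-1 + r)*r) = r*(r*(-1 + r)) = r²*(-1 + r))
S - C(s) = -4257364 - (-60)²*(-1 - 60) = -4257364 - 3600*(-61) = -4257364 - 1*(-219600) = -4257364 + 219600 = -4037764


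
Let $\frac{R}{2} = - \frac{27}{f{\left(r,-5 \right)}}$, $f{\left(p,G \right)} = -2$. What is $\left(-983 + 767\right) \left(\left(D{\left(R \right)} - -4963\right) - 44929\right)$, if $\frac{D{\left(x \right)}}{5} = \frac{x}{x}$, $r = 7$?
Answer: $8631576$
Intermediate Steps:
$R = 27$ ($R = 2 \left(- \frac{27}{-2}\right) = 2 \left(\left(-27\right) \left(- \frac{1}{2}\right)\right) = 2 \cdot \frac{27}{2} = 27$)
$D{\left(x \right)} = 5$ ($D{\left(x \right)} = 5 \frac{x}{x} = 5 \cdot 1 = 5$)
$\left(-983 + 767\right) \left(\left(D{\left(R \right)} - -4963\right) - 44929\right) = \left(-983 + 767\right) \left(\left(5 - -4963\right) - 44929\right) = - 216 \left(\left(5 + 4963\right) - 44929\right) = - 216 \left(4968 - 44929\right) = \left(-216\right) \left(-39961\right) = 8631576$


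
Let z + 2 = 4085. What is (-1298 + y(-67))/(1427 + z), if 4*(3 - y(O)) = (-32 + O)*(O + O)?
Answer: -9223/11020 ≈ -0.83693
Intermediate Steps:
z = 4083 (z = -2 + 4085 = 4083)
y(O) = 3 - O*(-32 + O)/2 (y(O) = 3 - (-32 + O)*(O + O)/4 = 3 - (-32 + O)*2*O/4 = 3 - O*(-32 + O)/2)
(-1298 + y(-67))/(1427 + z) = (-1298 + (3 + 16*(-67) - 1/2*(-67)**2))/(1427 + 4083) = (-1298 + (3 - 1072 - 1/2*4489))/5510 = (-1298 + (3 - 1072 - 4489/2))*(1/5510) = (-1298 - 6627/2)*(1/5510) = -9223/2*1/5510 = -9223/11020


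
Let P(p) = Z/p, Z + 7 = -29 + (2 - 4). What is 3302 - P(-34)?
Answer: 56115/17 ≈ 3300.9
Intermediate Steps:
Z = -38 (Z = -7 + (-29 + (2 - 4)) = -7 + (-29 - 2) = -7 - 31 = -38)
P(p) = -38/p
3302 - P(-34) = 3302 - (-38)/(-34) = 3302 - (-38)*(-1)/34 = 3302 - 1*19/17 = 3302 - 19/17 = 56115/17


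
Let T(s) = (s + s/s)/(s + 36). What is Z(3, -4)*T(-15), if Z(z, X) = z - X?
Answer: -14/3 ≈ -4.6667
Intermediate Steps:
T(s) = (1 + s)/(36 + s) (T(s) = (s + 1)/(36 + s) = (1 + s)/(36 + s))
Z(3, -4)*T(-15) = (3 - 1*(-4))*((1 - 15)/(36 - 15)) = (3 + 4)*(-14/21) = 7*((1/21)*(-14)) = 7*(-⅔) = -14/3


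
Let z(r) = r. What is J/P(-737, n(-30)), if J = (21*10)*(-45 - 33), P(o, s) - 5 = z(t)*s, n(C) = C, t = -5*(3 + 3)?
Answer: -3276/181 ≈ -18.099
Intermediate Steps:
t = -30 (t = -5*6 = -30)
P(o, s) = 5 - 30*s
J = -16380 (J = 210*(-78) = -16380)
J/P(-737, n(-30)) = -16380/(5 - 30*(-30)) = -16380/(5 + 900) = -16380/905 = -16380*1/905 = -3276/181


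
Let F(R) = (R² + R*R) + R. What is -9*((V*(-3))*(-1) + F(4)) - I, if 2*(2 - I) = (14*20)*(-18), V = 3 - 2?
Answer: -2873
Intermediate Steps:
V = 1
F(R) = R + 2*R² (F(R) = (R² + R²) + R = 2*R² + R = R + 2*R²)
I = 2522 (I = 2 - 14*20*(-18)/2 = 2 - 140*(-18) = 2 - ½*(-5040) = 2 + 2520 = 2522)
-9*((V*(-3))*(-1) + F(4)) - I = -9*((1*(-3))*(-1) + 4*(1 + 2*4)) - 1*2522 = -9*(-3*(-1) + 4*(1 + 8)) - 2522 = -9*(3 + 4*9) - 2522 = -9*(3 + 36) - 2522 = -9*39 - 2522 = -351 - 2522 = -2873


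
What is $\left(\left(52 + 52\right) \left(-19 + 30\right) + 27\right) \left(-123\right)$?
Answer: $-144033$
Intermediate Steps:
$\left(\left(52 + 52\right) \left(-19 + 30\right) + 27\right) \left(-123\right) = \left(104 \cdot 11 + 27\right) \left(-123\right) = \left(1144 + 27\right) \left(-123\right) = 1171 \left(-123\right) = -144033$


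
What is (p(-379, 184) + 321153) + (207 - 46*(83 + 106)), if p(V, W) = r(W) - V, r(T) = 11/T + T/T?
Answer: 57600475/184 ≈ 3.1305e+5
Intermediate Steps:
r(T) = 1 + 11/T (r(T) = 11/T + 1 = 1 + 11/T)
p(V, W) = -V + (11 + W)/W (p(V, W) = (11 + W)/W - V = -V + (11 + W)/W)
(p(-379, 184) + 321153) + (207 - 46*(83 + 106)) = ((1 - 1*(-379) + 11/184) + 321153) + (207 - 46*(83 + 106)) = ((1 + 379 + 11*(1/184)) + 321153) + (207 - 46*189) = ((1 + 379 + 11/184) + 321153) + (207 - 8694) = (69931/184 + 321153) - 8487 = 59162083/184 - 8487 = 57600475/184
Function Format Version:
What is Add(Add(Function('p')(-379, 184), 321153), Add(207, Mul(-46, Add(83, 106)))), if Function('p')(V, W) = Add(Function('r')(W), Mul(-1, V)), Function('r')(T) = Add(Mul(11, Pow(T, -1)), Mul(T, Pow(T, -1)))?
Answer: Rational(57600475, 184) ≈ 3.1305e+5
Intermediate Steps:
Function('r')(T) = Add(1, Mul(11, Pow(T, -1))) (Function('r')(T) = Add(Mul(11, Pow(T, -1)), 1) = Add(1, Mul(11, Pow(T, -1))))
Function('p')(V, W) = Add(Mul(-1, V), Mul(Pow(W, -1), Add(11, W))) (Function('p')(V, W) = Add(Mul(Pow(W, -1), Add(11, W)), Mul(-1, V)) = Add(Mul(-1, V), Mul(Pow(W, -1), Add(11, W))))
Add(Add(Function('p')(-379, 184), 321153), Add(207, Mul(-46, Add(83, 106)))) = Add(Add(Add(1, Mul(-1, -379), Mul(11, Pow(184, -1))), 321153), Add(207, Mul(-46, Add(83, 106)))) = Add(Add(Add(1, 379, Mul(11, Rational(1, 184))), 321153), Add(207, Mul(-46, 189))) = Add(Add(Add(1, 379, Rational(11, 184)), 321153), Add(207, -8694)) = Add(Add(Rational(69931, 184), 321153), -8487) = Add(Rational(59162083, 184), -8487) = Rational(57600475, 184)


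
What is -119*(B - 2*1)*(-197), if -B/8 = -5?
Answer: 890834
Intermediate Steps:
B = 40 (B = -8*(-5) = 40)
-119*(B - 2*1)*(-197) = -119*(40 - 2*1)*(-197) = -119*(40 - 2)*(-197) = -119*38*(-197) = -4522*(-197) = 890834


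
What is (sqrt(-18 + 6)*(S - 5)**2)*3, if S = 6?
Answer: 6*I*sqrt(3) ≈ 10.392*I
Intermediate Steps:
(sqrt(-18 + 6)*(S - 5)**2)*3 = (sqrt(-18 + 6)*(6 - 5)**2)*3 = (sqrt(-12)*1**2)*3 = ((2*I*sqrt(3))*1)*3 = (2*I*sqrt(3))*3 = 6*I*sqrt(3)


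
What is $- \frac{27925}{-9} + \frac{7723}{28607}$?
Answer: $\frac{798919982}{257463} \approx 3103.0$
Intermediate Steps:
$- \frac{27925}{-9} + \frac{7723}{28607} = \left(-27925\right) \left(- \frac{1}{9}\right) + 7723 \cdot \frac{1}{28607} = \frac{27925}{9} + \frac{7723}{28607} = \frac{798919982}{257463}$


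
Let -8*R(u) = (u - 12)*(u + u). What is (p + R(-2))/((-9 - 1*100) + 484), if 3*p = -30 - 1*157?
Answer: -208/1125 ≈ -0.18489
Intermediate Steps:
R(u) = -u*(-12 + u)/4 (R(u) = -(u - 12)*(u + u)/8 = -(-12 + u)*2*u/8 = -u*(-12 + u)/4)
p = -187/3 (p = (-30 - 1*157)/3 = (-30 - 157)/3 = (⅓)*(-187) = -187/3 ≈ -62.333)
(p + R(-2))/((-9 - 1*100) + 484) = (-187/3 + (¼)*(-2)*(12 - 1*(-2)))/((-9 - 1*100) + 484) = (-187/3 + (¼)*(-2)*(12 + 2))/((-9 - 100) + 484) = (-187/3 + (¼)*(-2)*14)/(-109 + 484) = (-187/3 - 7)/375 = -208/3*1/375 = -208/1125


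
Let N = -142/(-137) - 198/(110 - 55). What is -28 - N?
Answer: -17424/685 ≈ -25.436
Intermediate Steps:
N = -1756/685 (N = -142*(-1/137) - 198/55 = 142/137 - 198*1/55 = 142/137 - 18/5 = -1756/685 ≈ -2.5635)
-28 - N = -28 - 1*(-1756/685) = -28 + 1756/685 = -17424/685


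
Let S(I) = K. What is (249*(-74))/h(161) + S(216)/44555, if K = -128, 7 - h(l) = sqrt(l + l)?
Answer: 273655146/579215 + 6142*sqrt(322)/91 ≈ 1683.6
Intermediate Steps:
h(l) = 7 - sqrt(2)*sqrt(l) (h(l) = 7 - sqrt(l + l) = 7 - sqrt(2*l) = 7 - sqrt(2)*sqrt(l))
S(I) = -128
(249*(-74))/h(161) + S(216)/44555 = (249*(-74))/(7 - sqrt(2)*sqrt(161)) - 128/44555 = -18426/(7 - sqrt(322)) - 128*1/44555 = -18426/(7 - sqrt(322)) - 128/44555 = -128/44555 - 18426/(7 - sqrt(322))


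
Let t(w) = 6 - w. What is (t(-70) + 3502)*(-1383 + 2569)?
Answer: 4243508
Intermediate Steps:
(t(-70) + 3502)*(-1383 + 2569) = ((6 - 1*(-70)) + 3502)*(-1383 + 2569) = ((6 + 70) + 3502)*1186 = (76 + 3502)*1186 = 3578*1186 = 4243508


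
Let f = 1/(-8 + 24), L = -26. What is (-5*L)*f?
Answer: 65/8 ≈ 8.1250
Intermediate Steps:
f = 1/16 ≈ 0.062500
(-5*L)*f = -5*(-26)*(1/16) = 130*(1/16) = 65/8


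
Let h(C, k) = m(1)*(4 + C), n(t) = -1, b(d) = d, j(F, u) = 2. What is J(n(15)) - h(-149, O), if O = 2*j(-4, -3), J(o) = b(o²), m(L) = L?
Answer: 146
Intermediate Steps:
J(o) = o²
O = 4 (O = 2*2 = 4)
h(C, k) = 4 + C (h(C, k) = 1*(4 + C) = 4 + C)
J(n(15)) - h(-149, O) = (-1)² - (4 - 149) = 1 - 1*(-145) = 1 + 145 = 146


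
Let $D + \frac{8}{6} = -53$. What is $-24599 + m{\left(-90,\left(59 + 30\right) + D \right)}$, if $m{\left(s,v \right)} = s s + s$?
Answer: $-16589$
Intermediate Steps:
$D = - \frac{163}{3}$ ($D = - \frac{4}{3} - 53 = - \frac{163}{3} \approx -54.333$)
$m{\left(s,v \right)} = s + s^{2}$ ($m{\left(s,v \right)} = s^{2} + s = s + s^{2}$)
$-24599 + m{\left(-90,\left(59 + 30\right) + D \right)} = -24599 - 90 \left(1 - 90\right) = -24599 - -8010 = -24599 + 8010 = -16589$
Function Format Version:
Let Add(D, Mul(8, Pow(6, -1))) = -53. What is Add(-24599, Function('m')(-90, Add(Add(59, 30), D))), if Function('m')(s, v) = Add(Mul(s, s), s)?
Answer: -16589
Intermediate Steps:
D = Rational(-163, 3) (D = Add(Rational(-4, 3), -53) = Rational(-163, 3) ≈ -54.333)
Function('m')(s, v) = Add(s, Pow(s, 2)) (Function('m')(s, v) = Add(Pow(s, 2), s) = Add(s, Pow(s, 2)))
Add(-24599, Function('m')(-90, Add(Add(59, 30), D))) = Add(-24599, Mul(-90, Add(1, -90))) = Add(-24599, Mul(-90, -89)) = Add(-24599, 8010) = -16589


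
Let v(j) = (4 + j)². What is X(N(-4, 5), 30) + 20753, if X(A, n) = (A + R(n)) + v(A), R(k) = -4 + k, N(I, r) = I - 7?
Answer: 20817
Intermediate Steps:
N(I, r) = -7 + I
X(A, n) = -4 + A + n + (4 + A)² (X(A, n) = (A + (-4 + n)) + (4 + A)² = (-4 + A + n) + (4 + A)² = -4 + A + n + (4 + A)²)
X(N(-4, 5), 30) + 20753 = (-4 + (-7 - 4) + 30 + (4 + (-7 - 4))²) + 20753 = (-4 - 11 + 30 + (4 - 11)²) + 20753 = (-4 - 11 + 30 + (-7)²) + 20753 = (-4 - 11 + 30 + 49) + 20753 = 64 + 20753 = 20817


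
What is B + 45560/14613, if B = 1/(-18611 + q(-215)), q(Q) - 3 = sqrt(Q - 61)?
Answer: 3943809956924/1264966819305 - I*sqrt(69)/173128970 ≈ 3.1177 - 4.7979e-8*I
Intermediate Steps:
q(Q) = 3 + sqrt(-61 + Q) (q(Q) = 3 + sqrt(Q - 61) = 3 + sqrt(-61 + Q))
B = 1/(-18608 + 2*I*sqrt(69)) (B = 1/(-18611 + (3 + sqrt(-61 - 215))) = 1/(-18611 + (3 + sqrt(-276))) = 1/(-18611 + (3 + 2*I*sqrt(69))) = 1/(-18608 + 2*I*sqrt(69)) ≈ -5.374e-5 - 4.8e-8*I)
B + 45560/14613 = (-4652/86564485 - I*sqrt(69)/173128970) + 45560/14613 = 3943809956924/1264966819305 - I*sqrt(69)/173128970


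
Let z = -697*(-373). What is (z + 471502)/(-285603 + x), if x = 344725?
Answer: 731483/59122 ≈ 12.372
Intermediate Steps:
z = 259981
(z + 471502)/(-285603 + x) = (259981 + 471502)/(-285603 + 344725) = 731483/59122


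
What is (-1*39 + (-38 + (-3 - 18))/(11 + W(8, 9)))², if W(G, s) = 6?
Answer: 521284/289 ≈ 1803.8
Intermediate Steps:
(-1*39 + (-38 + (-3 - 18))/(11 + W(8, 9)))² = (-1*39 + (-38 + (-3 - 18))/(11 + 6))² = (-39 + (-38 - 21)/17)² = (-39 - 59*1/17)² = (-39 - 59/17)² = (-722/17)² = 521284/289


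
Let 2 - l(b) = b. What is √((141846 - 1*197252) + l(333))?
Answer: 3*I*√6193 ≈ 236.09*I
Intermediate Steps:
l(b) = 2 - b
√((141846 - 1*197252) + l(333)) = √((141846 - 1*197252) + (2 - 1*333)) = √((141846 - 197252) + (2 - 333)) = √(-55406 - 331) = √(-55737) = 3*I*√6193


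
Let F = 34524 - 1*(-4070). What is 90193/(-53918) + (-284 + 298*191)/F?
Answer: -213658315/1040455646 ≈ -0.20535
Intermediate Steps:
F = 38594 (F = 34524 + 4070 = 38594)
90193/(-53918) + (-284 + 298*191)/F = 90193/(-53918) + (-284 + 298*191)/38594 = 90193*(-1/53918) + (-284 + 56918)*(1/38594) = -90193/53918 + 56634*(1/38594) = -90193/53918 + 28317/19297 = -213658315/1040455646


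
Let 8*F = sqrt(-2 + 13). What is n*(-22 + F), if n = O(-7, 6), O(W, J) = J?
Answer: -132 + 3*sqrt(11)/4 ≈ -129.51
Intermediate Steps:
n = 6
F = sqrt(11)/8 (F = sqrt(-2 + 13)/8 = sqrt(11)/8 ≈ 0.41458)
n*(-22 + F) = 6*(-22 + sqrt(11)/8) = -132 + 3*sqrt(11)/4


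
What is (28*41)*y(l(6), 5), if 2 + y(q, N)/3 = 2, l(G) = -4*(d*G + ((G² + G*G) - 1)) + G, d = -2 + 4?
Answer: 0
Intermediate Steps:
d = 2
l(G) = 4 - 8*G² - 7*G (l(G) = -4*(2*G + ((G² + G*G) - 1)) + G = -4*(2*G + ((G² + G²) - 1)) + G = -4*(2*G + (2*G² - 1)) + G = -4*(2*G + (-1 + 2*G²)) + G = -4*(-1 + 2*G + 2*G²) + G = (4 - 8*G - 8*G²) + G = 4 - 8*G² - 7*G)
y(q, N) = 0 (y(q, N) = -6 + 3*2 = -6 + 6 = 0)
(28*41)*y(l(6), 5) = (28*41)*0 = 1148*0 = 0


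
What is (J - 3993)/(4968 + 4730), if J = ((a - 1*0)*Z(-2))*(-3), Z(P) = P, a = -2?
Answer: -4005/9698 ≈ -0.41297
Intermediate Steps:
J = -12 (J = ((-2 - 1*0)*(-2))*(-3) = ((-2 + 0)*(-2))*(-3) = -2*(-2)*(-3) = 4*(-3) = -12)
(J - 3993)/(4968 + 4730) = (-12 - 3993)/(4968 + 4730) = -4005/9698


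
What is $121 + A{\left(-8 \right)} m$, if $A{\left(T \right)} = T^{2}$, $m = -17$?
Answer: $-967$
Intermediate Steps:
$121 + A{\left(-8 \right)} m = 121 + \left(-8\right)^{2} \left(-17\right) = 121 + 64 \left(-17\right) = 121 - 1088 = -967$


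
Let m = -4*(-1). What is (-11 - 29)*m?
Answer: -160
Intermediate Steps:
m = 4
(-11 - 29)*m = (-11 - 29)*4 = -40*4 = -160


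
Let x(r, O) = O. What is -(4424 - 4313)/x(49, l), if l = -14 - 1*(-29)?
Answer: -37/5 ≈ -7.4000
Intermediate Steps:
l = 15 (l = -14 + 29 = 15)
-(4424 - 4313)/x(49, l) = -(4424 - 4313)/15 = -111/15 = -1*37/5 = -37/5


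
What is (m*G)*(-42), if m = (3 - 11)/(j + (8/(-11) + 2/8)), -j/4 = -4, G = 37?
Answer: 547008/683 ≈ 800.89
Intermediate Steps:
j = 16 (j = -4*(-4) = 16)
m = -352/683 (m = (3 - 11)/(16 + (8/(-11) + 2/8)) = -8/(16 + (8*(-1/11) + 2*(⅛))) = -8/(16 + (-8/11 + ¼)) = -8/(16 - 21/44) = -8/683/44 = -8*44/683 = -352/683 ≈ -0.51537)
(m*G)*(-42) = -352/683*37*(-42) = -13024/683*(-42) = 547008/683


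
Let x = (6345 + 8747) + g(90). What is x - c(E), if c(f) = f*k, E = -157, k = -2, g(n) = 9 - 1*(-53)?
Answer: 14840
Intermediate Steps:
g(n) = 62 (g(n) = 9 + 53 = 62)
c(f) = -2*f (c(f) = f*(-2) = -2*f)
x = 15154 (x = (6345 + 8747) + 62 = 15092 + 62 = 15154)
x - c(E) = 15154 - (-2)*(-157) = 15154 - 1*314 = 15154 - 314 = 14840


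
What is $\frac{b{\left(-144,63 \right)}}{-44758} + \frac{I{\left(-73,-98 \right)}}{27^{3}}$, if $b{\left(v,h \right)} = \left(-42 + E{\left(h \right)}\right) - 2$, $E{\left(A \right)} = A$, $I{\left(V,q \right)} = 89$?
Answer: $\frac{3609485}{880971714} \approx 0.0040972$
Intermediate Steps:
$b{\left(v,h \right)} = -44 + h$ ($b{\left(v,h \right)} = \left(-42 + h\right) - 2 = -44 + h$)
$\frac{b{\left(-144,63 \right)}}{-44758} + \frac{I{\left(-73,-98 \right)}}{27^{3}} = \frac{-44 + 63}{-44758} + \frac{89}{27^{3}} = 19 \left(- \frac{1}{44758}\right) + \frac{89}{19683} = - \frac{19}{44758} + 89 \cdot \frac{1}{19683} = - \frac{19}{44758} + \frac{89}{19683} = \frac{3609485}{880971714}$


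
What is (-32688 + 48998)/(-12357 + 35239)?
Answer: 8155/11441 ≈ 0.71279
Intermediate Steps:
(-32688 + 48998)/(-12357 + 35239) = 16310/22882 = 16310*(1/22882) = 8155/11441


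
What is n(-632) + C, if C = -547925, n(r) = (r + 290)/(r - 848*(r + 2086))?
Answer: -112655571643/205604 ≈ -5.4793e+5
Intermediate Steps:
n(r) = (290 + r)/(-1768928 - 847*r) (n(r) = (290 + r)/(r - 848*(2086 + r)) = (290 + r)/(r + (-1768928 - 848*r)) = (290 + r)/(-1768928 - 847*r))
n(-632) + C = (-290 - 1*(-632))/(7*(252704 + 121*(-632))) - 547925 = (-290 + 632)/(7*(252704 - 76472)) - 547925 = (1/7)*342/176232 - 547925 = (1/7)*(1/176232)*342 - 547925 = 57/205604 - 547925 = -112655571643/205604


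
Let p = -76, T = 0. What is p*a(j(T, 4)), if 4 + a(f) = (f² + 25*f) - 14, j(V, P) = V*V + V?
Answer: 1368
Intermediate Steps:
j(V, P) = V + V² (j(V, P) = V² + V = V + V²)
a(f) = -18 + f² + 25*f (a(f) = -4 + ((f² + 25*f) - 14) = -4 + (-14 + f² + 25*f) = -18 + f² + 25*f)
p*a(j(T, 4)) = -76*(-18 + (0*(1 + 0))² + 25*(0*(1 + 0))) = -76*(-18 + (0*1)² + 25*(0*1)) = -76*(-18 + 0² + 25*0) = -76*(-18 + 0 + 0) = -76*(-18) = 1368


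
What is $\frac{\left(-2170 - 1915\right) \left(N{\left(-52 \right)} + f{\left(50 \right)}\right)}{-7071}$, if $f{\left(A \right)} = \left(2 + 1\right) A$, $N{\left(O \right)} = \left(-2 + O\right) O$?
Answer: $\frac{4027810}{2357} \approx 1708.9$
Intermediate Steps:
$N{\left(O \right)} = O \left(-2 + O\right)$
$f{\left(A \right)} = 3 A$
$\frac{\left(-2170 - 1915\right) \left(N{\left(-52 \right)} + f{\left(50 \right)}\right)}{-7071} = \frac{\left(-2170 - 1915\right) \left(- 52 \left(-2 - 52\right) + 3 \cdot 50\right)}{-7071} = - 4085 \left(\left(-52\right) \left(-54\right) + 150\right) \left(- \frac{1}{7071}\right) = - 4085 \left(2808 + 150\right) \left(- \frac{1}{7071}\right) = \left(-4085\right) 2958 \left(- \frac{1}{7071}\right) = \left(-12083430\right) \left(- \frac{1}{7071}\right) = \frac{4027810}{2357}$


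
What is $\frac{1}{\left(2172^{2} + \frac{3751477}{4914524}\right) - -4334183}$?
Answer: $\frac{4914524}{44485129915385} \approx 1.1048 \cdot 10^{-7}$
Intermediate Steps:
$\frac{1}{\left(2172^{2} + \frac{3751477}{4914524}\right) - -4334183} = \frac{1}{\left(4717584 + 3751477 \cdot \frac{1}{4914524}\right) + 4334183} = \frac{1}{\left(4717584 + \frac{3751477}{4914524}\right) + 4334183} = \frac{1}{\frac{23184683541493}{4914524} + 4334183} = \frac{1}{\frac{44485129915385}{4914524}} = \frac{4914524}{44485129915385}$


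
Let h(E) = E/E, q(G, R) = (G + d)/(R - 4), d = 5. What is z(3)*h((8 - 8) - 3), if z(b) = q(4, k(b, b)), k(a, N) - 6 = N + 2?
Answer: 9/7 ≈ 1.2857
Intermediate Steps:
k(a, N) = 8 + N (k(a, N) = 6 + (N + 2) = 6 + (2 + N) = 8 + N)
q(G, R) = (5 + G)/(-4 + R) (q(G, R) = (G + 5)/(R - 4) = (5 + G)/(-4 + R))
h(E) = 1
z(b) = 9/(4 + b) (z(b) = (5 + 4)/(-4 + (8 + b)) = 9/(4 + b))
z(3)*h((8 - 8) - 3) = (9/(4 + 3))*1 = (9/7)*1 = 9/7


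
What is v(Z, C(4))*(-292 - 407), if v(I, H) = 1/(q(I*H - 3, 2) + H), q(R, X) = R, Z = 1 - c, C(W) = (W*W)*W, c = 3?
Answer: 699/67 ≈ 10.433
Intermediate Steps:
C(W) = W**3 (C(W) = W**2*W = W**3)
Z = -2 (Z = 1 - 1*3 = 1 - 3 = -2)
v(I, H) = 1/(-3 + H + H*I) (v(I, H) = 1/((I*H - 3) + H) = 1/((H*I - 3) + H) = 1/((-3 + H*I) + H) = 1/(-3 + H + H*I))
v(Z, C(4))*(-292 - 407) = (-292 - 407)/(-3 + 4**3 + 4**3*(-2)) = -699/(-3 + 64 + 64*(-2)) = -699/(-3 + 64 - 128) = -699/(-67) = -1/67*(-699) = 699/67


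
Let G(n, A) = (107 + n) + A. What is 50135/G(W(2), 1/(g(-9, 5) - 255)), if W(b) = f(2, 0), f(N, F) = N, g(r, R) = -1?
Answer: 12834560/27903 ≈ 459.97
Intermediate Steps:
W(b) = 2
G(n, A) = 107 + A + n
50135/G(W(2), 1/(g(-9, 5) - 255)) = 50135/(107 + 1/(-1 - 255) + 2) = 50135/(107 + 1/(-256) + 2) = 50135/(107 - 1/256 + 2) = 50135/(27903/256) = 50135*(256/27903) = 12834560/27903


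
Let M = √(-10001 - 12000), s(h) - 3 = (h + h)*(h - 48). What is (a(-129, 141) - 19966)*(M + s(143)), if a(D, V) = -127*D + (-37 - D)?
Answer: -94860943 - 24437*I*√449 ≈ -9.4861e+7 - 5.1781e+5*I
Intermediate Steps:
s(h) = 3 + 2*h*(-48 + h) (s(h) = 3 + (h + h)*(h - 48) = 3 + (2*h)*(-48 + h) = 3 + 2*h*(-48 + h))
a(D, V) = -37 - 128*D
M = 7*I*√449 (M = √(-22001) = 7*I*√449 ≈ 148.33*I)
(a(-129, 141) - 19966)*(M + s(143)) = ((-37 - 128*(-129)) - 19966)*(7*I*√449 + (3 - 96*143 + 2*143²)) = ((-37 + 16512) - 19966)*(7*I*√449 + (3 - 13728 + 2*20449)) = (16475 - 19966)*(7*I*√449 + (3 - 13728 + 40898)) = -3491*(7*I*√449 + 27173) = -3491*(27173 + 7*I*√449) = -94860943 - 24437*I*√449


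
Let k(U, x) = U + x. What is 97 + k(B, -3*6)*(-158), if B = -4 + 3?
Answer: 3099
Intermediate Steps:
B = -1
97 + k(B, -3*6)*(-158) = 97 + (-1 - 3*6)*(-158) = 97 + (-1 - 18)*(-158) = 97 - 19*(-158) = 97 + 3002 = 3099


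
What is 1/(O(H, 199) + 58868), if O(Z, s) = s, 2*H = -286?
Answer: 1/59067 ≈ 1.6930e-5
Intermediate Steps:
H = -143 (H = (1/2)*(-286) = -143)
1/(O(H, 199) + 58868) = 1/(199 + 58868) = 1/59067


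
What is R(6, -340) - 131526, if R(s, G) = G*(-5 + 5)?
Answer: -131526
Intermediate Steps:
R(s, G) = 0 (R(s, G) = G*0 = 0)
R(6, -340) - 131526 = 0 - 131526 = -131526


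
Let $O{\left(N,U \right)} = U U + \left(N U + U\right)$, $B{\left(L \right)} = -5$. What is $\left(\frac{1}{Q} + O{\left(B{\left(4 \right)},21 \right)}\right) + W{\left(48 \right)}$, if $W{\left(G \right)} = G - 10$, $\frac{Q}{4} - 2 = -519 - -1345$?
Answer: $\frac{1308241}{3312} \approx 395.0$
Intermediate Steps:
$O{\left(N,U \right)} = U + U^{2} + N U$ ($O{\left(N,U \right)} = U^{2} + \left(U + N U\right) = U + U^{2} + N U$)
$Q = 3312$ ($Q = 8 + 4 \left(-519 - -1345\right) = 8 + 4 \left(-519 + 1345\right) = 8 + 4 \cdot 826 = 8 + 3304 = 3312$)
$W{\left(G \right)} = -10 + G$
$\left(\frac{1}{Q} + O{\left(B{\left(4 \right)},21 \right)}\right) + W{\left(48 \right)} = \left(\frac{1}{3312} + 21 \left(1 - 5 + 21\right)\right) + \left(-10 + 48\right) = \left(\frac{1}{3312} + 21 \cdot 17\right) + 38 = \left(\frac{1}{3312} + 357\right) + 38 = \frac{1182385}{3312} + 38 = \frac{1308241}{3312}$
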